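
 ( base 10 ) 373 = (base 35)AN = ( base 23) g5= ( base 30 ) cd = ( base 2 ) 101110101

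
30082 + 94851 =124933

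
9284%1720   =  684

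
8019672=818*9804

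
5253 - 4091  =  1162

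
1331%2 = 1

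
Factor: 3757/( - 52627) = - 13^1 * 17^2*52627^( - 1 ) 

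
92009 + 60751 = 152760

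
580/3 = 580/3 = 193.33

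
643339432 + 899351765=1542691197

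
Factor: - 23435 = -5^1  *  43^1  *  109^1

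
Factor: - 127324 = -2^2*139^1*229^1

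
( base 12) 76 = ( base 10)90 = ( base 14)66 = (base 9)110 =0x5A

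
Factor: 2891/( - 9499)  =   - 7^1*23^( -1) =- 7/23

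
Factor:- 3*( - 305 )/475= 3^1*5^( - 1 )*19^( - 1 )*61^1  =  183/95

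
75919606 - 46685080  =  29234526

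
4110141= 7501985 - 3391844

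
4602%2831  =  1771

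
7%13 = 7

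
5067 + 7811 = 12878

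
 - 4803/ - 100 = 48 + 3/100 =48.03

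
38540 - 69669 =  - 31129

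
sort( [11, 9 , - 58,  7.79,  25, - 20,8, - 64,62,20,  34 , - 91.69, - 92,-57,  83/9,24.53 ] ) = [ - 92,  -  91.69,  -  64, -58 , - 57 , - 20, 7.79, 8,  9,  83/9,11, 20, 24.53,  25,34  ,  62]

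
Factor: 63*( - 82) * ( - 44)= 227304 = 2^3*3^2  *7^1*11^1*41^1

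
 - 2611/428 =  - 7 +385/428 = - 6.10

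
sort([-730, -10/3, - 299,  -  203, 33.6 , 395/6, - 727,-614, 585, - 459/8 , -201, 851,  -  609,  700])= [ - 730 , - 727, - 614,  -  609, - 299, - 203,-201, - 459/8,-10/3, 33.6,395/6, 585, 700, 851] 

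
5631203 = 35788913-30157710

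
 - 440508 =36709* ( - 12 )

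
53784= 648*83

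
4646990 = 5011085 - 364095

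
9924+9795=19719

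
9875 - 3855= 6020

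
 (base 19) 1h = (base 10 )36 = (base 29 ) 17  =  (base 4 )210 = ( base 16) 24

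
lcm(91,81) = 7371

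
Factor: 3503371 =3503371^1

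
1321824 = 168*7868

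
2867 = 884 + 1983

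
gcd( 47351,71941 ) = 1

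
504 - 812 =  - 308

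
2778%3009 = 2778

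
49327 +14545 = 63872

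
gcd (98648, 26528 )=8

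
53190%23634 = 5922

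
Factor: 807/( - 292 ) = -2^( - 2)*3^1*73^(- 1)*269^1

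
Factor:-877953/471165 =- 5^( - 1) * 101^( - 1)*941^1 = - 941/505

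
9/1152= 1/128 = 0.01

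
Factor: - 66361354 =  - 2^1*33180677^1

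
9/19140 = 3/6380 = 0.00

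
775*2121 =1643775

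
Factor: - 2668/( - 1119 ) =2^2*3^( - 1 )*23^1*29^1*373^( - 1 )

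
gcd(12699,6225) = 249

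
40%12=4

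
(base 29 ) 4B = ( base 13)9a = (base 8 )177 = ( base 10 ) 127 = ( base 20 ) 67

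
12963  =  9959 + 3004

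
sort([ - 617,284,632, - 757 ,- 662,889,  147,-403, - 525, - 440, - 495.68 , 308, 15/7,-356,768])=[ - 757, - 662,-617, -525,- 495.68, - 440, - 403,  -  356, 15/7, 147, 284 , 308, 632,768,889]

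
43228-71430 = -28202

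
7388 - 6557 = 831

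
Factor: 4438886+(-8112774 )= - 3673888 = - 2^5*114809^1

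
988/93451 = 988/93451 = 0.01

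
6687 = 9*743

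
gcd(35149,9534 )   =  1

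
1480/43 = 1480/43= 34.42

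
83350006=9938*8387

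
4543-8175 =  - 3632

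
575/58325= 23/2333 = 0.01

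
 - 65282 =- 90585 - -25303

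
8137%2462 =751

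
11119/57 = 11119/57 = 195.07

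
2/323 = 2/323 =0.01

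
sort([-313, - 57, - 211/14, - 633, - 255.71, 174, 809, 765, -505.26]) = [ - 633, - 505.26, - 313, - 255.71, - 57, - 211/14, 174,765,809 ] 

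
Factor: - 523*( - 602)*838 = 2^2*7^1*43^1*419^1 * 523^1 = 263840948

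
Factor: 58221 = 3^2*6469^1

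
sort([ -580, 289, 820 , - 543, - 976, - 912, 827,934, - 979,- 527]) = [ - 979, - 976, - 912, - 580,-543, - 527, 289 , 820, 827, 934]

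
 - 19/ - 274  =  19/274 = 0.07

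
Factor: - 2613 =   -  3^1* 13^1*67^1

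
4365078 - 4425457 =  - 60379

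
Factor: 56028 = 2^2*3^1*7^1*23^1*29^1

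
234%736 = 234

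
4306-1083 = 3223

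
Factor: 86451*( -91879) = - 3^1*139^1* 661^1 * 28817^1= - 7943031429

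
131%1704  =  131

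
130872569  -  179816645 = -48944076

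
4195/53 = 4195/53 = 79.15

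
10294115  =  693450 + 9600665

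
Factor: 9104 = 2^4*569^1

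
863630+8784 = 872414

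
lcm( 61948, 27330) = 929220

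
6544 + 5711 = 12255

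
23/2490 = 23/2490 =0.01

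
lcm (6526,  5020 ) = 65260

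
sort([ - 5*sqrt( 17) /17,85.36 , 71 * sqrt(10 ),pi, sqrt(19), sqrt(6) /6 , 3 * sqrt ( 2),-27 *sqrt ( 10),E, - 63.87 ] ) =[ - 27*sqrt( 10), - 63.87,-5*sqrt( 17)/17,sqrt( 6) /6,E,pi,3 *sqrt( 2),sqrt(19), 85.36,71*sqrt( 10 )]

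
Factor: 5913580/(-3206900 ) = -5^(-1 )*457^1 * 647^1*32069^(-1)= - 295679/160345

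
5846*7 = 40922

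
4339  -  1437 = 2902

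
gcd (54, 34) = 2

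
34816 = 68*512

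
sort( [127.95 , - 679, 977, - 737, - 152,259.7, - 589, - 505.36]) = [ - 737,-679, - 589 ,- 505.36,-152,127.95,259.7 , 977]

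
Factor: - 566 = -2^1 * 283^1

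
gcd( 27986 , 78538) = 2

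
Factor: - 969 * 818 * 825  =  -653929650 = - 2^1 * 3^2*5^2*  11^1 * 17^1*19^1 *409^1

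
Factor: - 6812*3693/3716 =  - 3^1*13^1*131^1 * 929^ ( - 1)*1231^1= - 6289179/929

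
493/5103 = 493/5103=0.10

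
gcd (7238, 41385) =1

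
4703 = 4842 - 139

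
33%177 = 33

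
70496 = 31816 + 38680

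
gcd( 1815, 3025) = 605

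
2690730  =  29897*90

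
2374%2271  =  103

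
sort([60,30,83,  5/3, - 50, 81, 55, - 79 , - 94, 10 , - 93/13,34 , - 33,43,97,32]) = [ - 94, - 79, - 50, - 33, - 93/13,5/3, 10,30, 32,34,  43,55,60,81,83  ,  97]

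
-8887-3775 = -12662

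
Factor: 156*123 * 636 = 2^4*3^3* 13^1  *  41^1* 53^1 = 12203568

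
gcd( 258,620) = 2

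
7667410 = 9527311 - 1859901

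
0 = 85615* 0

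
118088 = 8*14761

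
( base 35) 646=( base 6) 54412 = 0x1d48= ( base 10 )7496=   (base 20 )ieg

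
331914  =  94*3531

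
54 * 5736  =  309744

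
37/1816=37/1816=0.02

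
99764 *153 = 15263892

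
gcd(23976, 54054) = 54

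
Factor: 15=3^1 * 5^1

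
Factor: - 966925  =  -5^2*38677^1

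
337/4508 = 337/4508 =0.07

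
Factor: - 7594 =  - 2^1*3797^1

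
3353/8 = 3353/8 = 419.12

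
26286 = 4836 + 21450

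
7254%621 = 423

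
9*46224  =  416016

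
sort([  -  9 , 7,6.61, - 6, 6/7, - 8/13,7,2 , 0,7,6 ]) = [ - 9,- 6, - 8/13,0,6/7,  2,6,6.61,7,7, 7 ]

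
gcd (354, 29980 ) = 2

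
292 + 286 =578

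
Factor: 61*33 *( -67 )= -3^1* 11^1 * 61^1*67^1=- 134871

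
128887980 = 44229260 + 84658720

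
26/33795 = 26/33795 =0.00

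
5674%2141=1392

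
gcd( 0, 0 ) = 0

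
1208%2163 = 1208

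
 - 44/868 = - 11/217 = - 0.05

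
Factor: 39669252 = 2^2 * 3^1  *  7^1*472253^1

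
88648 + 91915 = 180563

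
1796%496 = 308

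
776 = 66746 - 65970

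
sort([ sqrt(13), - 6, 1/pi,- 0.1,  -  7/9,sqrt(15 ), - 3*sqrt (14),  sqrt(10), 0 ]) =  [ - 3*sqrt( 14),-6, - 7/9, - 0.1,0, 1/pi , sqrt( 10 ), sqrt(13), sqrt (15)] 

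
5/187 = 5/187 = 0.03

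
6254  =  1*6254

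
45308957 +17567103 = 62876060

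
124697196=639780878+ -515083682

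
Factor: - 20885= - 5^1*4177^1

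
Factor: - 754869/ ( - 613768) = 2^(- 3)*3^1*17^( - 1)*4513^(- 1)*251623^1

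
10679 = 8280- - 2399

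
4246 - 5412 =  - 1166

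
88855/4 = 22213 + 3/4 = 22213.75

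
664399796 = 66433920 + 597965876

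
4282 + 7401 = 11683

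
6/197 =6/197 =0.03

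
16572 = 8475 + 8097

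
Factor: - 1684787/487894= - 2^( - 1 ) * 11^(-1) * 13^1 *19^2 *67^( - 1 ) *331^( - 1)*359^1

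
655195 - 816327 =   -  161132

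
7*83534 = 584738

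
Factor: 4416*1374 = 2^7*3^2 * 23^1*229^1 = 6067584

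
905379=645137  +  260242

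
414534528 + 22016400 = 436550928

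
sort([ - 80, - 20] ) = [-80,  -  20 ]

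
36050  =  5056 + 30994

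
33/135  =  11/45 =0.24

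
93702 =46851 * 2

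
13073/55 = 13073/55=237.69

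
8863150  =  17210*515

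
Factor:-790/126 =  - 3^(  -  2)*5^1*7^( - 1)*79^1 = -395/63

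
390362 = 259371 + 130991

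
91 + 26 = 117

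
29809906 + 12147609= 41957515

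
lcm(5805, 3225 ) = 29025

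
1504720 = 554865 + 949855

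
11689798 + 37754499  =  49444297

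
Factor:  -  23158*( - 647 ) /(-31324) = -7491613/15662 = - 2^( - 1)*41^( - 1 )*191^( - 1) * 647^1 * 11579^1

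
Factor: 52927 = 7^1*7561^1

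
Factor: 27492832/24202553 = 2^5*257^1*3343^1 * 24202553^( - 1)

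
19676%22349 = 19676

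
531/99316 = 531/99316 = 0.01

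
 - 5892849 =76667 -5969516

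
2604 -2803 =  - 199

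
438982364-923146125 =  - 484163761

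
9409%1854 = 139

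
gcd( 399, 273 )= 21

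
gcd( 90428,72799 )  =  1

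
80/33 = 80/33 = 2.42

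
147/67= 147/67 = 2.19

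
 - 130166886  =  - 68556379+  -  61610507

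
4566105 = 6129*745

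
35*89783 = 3142405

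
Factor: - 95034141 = -3^5*47^1*53^1*157^1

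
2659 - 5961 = -3302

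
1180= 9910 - 8730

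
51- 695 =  - 644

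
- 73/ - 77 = 73/77 = 0.95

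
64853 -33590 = 31263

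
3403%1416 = 571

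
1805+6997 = 8802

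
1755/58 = 30 + 15/58 = 30.26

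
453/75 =6+1/25 = 6.04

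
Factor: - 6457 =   -  11^1*587^1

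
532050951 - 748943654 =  - 216892703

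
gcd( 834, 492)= 6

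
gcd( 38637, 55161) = 243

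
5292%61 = 46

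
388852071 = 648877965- 260025894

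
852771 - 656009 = 196762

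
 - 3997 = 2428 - 6425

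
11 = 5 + 6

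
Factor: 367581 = 3^1*122527^1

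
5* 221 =1105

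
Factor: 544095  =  3^2 * 5^1*107^1*113^1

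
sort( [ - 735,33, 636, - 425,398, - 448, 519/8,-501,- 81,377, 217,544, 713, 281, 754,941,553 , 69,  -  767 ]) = [ -767,  -  735, - 501 ,-448,  -  425, - 81, 33,519/8, 69,217, 281, 377 , 398,544, 553,636,713,754,941] 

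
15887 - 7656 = 8231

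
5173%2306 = 561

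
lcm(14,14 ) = 14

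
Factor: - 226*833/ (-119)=2^1*7^1*113^1 = 1582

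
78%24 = 6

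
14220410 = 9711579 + 4508831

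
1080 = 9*120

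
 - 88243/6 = -88243/6 = - 14707.17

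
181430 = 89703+91727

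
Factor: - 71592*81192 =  - 5812697664 = - 2^6*3^2*17^1*19^1*157^1*199^1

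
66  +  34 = 100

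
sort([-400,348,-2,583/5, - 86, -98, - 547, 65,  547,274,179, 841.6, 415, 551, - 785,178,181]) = [-785, - 547 , - 400, - 98 , - 86,  -  2 , 65,  583/5  ,  178,179,181,  274, 348,  415,547,551,  841.6]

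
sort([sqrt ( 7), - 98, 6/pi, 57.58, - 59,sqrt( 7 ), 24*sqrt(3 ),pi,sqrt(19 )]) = [ - 98, - 59,6/pi , sqrt (7 ),sqrt( 7 ),pi,sqrt(19),24*sqrt(3 ),  57.58]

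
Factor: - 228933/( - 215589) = 549/517= 3^2*11^(-1) * 47^(-1)*61^1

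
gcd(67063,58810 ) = 1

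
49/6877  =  49/6877 =0.01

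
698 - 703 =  - 5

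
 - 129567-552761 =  - 682328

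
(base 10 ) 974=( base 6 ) 4302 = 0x3ce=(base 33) TH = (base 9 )1302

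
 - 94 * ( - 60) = 5640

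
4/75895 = 4/75895 = 0.00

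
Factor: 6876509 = 29^1*59^1*4019^1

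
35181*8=281448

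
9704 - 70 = 9634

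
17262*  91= 1570842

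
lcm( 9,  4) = 36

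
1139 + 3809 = 4948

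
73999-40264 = 33735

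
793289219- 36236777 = 757052442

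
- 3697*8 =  - 29576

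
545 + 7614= 8159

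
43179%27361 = 15818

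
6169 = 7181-1012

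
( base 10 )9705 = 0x25e9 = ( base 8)22751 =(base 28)cah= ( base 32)9f9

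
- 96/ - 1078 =48/539 = 0.09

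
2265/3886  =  2265/3886 = 0.58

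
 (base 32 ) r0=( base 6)4000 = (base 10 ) 864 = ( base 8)1540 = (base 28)12o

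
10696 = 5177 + 5519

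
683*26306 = 17966998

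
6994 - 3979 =3015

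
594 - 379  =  215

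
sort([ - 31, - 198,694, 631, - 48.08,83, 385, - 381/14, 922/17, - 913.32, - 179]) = [ - 913.32, - 198, - 179,  -  48.08, - 31,-381/14,922/17,83, 385,631,694]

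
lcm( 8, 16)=16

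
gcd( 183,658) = 1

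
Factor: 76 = 2^2*19^1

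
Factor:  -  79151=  - 79151^1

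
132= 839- 707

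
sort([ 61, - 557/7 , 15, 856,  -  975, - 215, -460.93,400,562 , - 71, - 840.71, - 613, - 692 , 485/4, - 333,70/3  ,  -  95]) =[  -  975, - 840.71, - 692, - 613, - 460.93, -333, - 215, - 95,-557/7, - 71,  15, 70/3,  61, 485/4, 400, 562,856]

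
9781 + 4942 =14723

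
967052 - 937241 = 29811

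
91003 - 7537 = 83466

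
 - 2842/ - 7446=1421/3723 = 0.38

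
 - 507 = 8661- 9168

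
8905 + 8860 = 17765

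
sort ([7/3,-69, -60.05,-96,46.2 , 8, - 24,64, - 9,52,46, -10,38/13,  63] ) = [ - 96,-69, -60.05 , - 24, - 10, -9,7/3, 38/13 , 8 , 46,46.2, 52,63,64]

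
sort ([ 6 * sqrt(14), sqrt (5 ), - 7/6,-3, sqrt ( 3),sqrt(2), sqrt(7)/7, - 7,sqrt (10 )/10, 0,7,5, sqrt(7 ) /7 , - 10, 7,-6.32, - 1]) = [  -  10, - 7, - 6.32, - 3, - 7/6,-1, 0,sqrt (10)/10, sqrt(7 ) /7, sqrt(7)/7, sqrt( 2 ), sqrt(3), sqrt(5),5,7,7, 6*sqrt(14 )]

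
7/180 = 7/180 = 0.04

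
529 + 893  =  1422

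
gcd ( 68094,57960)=18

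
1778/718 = 2 + 171/359 = 2.48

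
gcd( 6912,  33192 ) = 72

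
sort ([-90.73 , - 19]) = [-90.73,- 19]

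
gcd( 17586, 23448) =5862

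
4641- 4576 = 65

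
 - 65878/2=  -  32939 = - 32939.00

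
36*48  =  1728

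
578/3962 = 289/1981 = 0.15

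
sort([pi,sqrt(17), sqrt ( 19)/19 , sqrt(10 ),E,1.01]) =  [ sqrt( 19 )/19  ,  1.01,E,pi,sqrt( 10 ), sqrt(17)]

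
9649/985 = 9  +  784/985=9.80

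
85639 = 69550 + 16089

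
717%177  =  9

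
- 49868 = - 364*137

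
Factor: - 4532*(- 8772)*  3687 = 146575593648 = 2^4*3^2*11^1*17^1*43^1*103^1*1229^1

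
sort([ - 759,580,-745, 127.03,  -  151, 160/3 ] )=[ - 759,-745, - 151, 160/3, 127.03,580 ] 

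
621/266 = 621/266=2.33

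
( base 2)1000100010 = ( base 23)10H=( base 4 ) 20202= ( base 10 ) 546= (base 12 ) 396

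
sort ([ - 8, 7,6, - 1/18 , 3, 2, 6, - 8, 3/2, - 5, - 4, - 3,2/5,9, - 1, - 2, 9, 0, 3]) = [ - 8 , - 8, - 5 , - 4,- 3, - 2, - 1, - 1/18, 0, 2/5, 3/2, 2,3,3 , 6,6, 7, 9 , 9 ]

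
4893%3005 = 1888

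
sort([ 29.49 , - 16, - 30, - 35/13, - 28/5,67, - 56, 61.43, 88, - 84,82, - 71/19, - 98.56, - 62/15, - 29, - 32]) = [ - 98.56, - 84, - 56, - 32, - 30,- 29, - 16, -28/5, - 62/15, - 71/19, - 35/13 , 29.49, 61.43 , 67,  82, 88]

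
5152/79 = 65  +  17/79 = 65.22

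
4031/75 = 53 + 56/75 = 53.75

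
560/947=560/947 = 0.59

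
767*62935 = 48271145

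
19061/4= 4765 + 1/4 = 4765.25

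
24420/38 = 642  +  12/19 = 642.63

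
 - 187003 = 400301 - 587304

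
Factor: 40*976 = 2^7 * 5^1*61^1=   39040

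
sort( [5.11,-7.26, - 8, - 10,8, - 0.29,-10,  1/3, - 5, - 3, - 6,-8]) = [-10, - 10, - 8 , - 8, - 7.26, - 6,-5,-3 , - 0.29,1/3,5.11,8 ] 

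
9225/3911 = 2+1403/3911=2.36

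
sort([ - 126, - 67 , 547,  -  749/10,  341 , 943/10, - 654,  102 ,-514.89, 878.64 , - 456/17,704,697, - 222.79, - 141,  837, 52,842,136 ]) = [ - 654, - 514.89, - 222.79, - 141, - 126, - 749/10 , - 67,-456/17,52, 943/10,102, 136,341,547,697,704, 837, 842,878.64 ]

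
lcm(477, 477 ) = 477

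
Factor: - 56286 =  - 2^1*3^2*53^1*59^1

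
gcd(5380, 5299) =1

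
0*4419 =0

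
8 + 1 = 9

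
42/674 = 21/337 = 0.06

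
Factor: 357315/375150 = 581/610  =  2^( - 1 )* 5^( - 1 ) *7^1*61^( - 1 )*83^1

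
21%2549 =21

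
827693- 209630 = 618063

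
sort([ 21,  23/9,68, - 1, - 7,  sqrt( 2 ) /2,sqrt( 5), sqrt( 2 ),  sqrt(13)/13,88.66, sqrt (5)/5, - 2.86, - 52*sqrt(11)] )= [ - 52*sqrt( 11), - 7, - 2.86,-1 , sqrt( 13)/13, sqrt( 5)/5,  sqrt (2)/2, sqrt( 2 ),sqrt( 5), 23/9 , 21,68 , 88.66 ] 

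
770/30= 25 + 2/3 = 25.67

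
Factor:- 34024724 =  - 2^2*8506181^1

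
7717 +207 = 7924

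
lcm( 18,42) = 126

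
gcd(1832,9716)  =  4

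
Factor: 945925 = 5^2 * 157^1*241^1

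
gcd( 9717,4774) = 1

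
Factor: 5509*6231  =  3^1 * 7^1*31^1*67^1 *787^1 = 34326579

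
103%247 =103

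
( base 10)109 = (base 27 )41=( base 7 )214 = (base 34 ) 37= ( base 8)155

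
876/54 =16 + 2/9 = 16.22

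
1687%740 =207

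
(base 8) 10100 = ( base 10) 4160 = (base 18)CF2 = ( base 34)3KC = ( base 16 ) 1040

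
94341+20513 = 114854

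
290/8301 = 290/8301 = 0.03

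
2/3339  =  2/3339 =0.00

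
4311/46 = 4311/46= 93.72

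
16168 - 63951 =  - 47783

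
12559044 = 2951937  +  9607107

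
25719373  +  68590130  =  94309503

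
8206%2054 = 2044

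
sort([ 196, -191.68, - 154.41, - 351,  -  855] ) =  [  -  855 , - 351, -191.68, - 154.41,  196 ] 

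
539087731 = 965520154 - 426432423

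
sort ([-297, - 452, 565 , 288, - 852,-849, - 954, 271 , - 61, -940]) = [ - 954, - 940,  -  852, - 849, - 452,-297,  -  61, 271, 288, 565]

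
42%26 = 16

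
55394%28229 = 27165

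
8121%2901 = 2319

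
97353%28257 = 12582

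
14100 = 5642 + 8458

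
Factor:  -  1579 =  - 1579^1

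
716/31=23 + 3/31 = 23.10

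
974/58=487/29 = 16.79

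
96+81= 177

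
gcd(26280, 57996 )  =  36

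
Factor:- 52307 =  - 19^1*2753^1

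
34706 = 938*37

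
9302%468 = 410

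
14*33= 462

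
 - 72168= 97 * ( - 744) 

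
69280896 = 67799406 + 1481490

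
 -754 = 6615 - 7369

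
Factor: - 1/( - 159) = 3^( - 1)*53^(- 1)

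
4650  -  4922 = -272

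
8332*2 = 16664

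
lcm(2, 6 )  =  6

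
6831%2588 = 1655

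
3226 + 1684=4910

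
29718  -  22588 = 7130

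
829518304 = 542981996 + 286536308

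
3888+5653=9541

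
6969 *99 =689931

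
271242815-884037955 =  - 612795140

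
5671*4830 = 27390930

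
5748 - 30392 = - 24644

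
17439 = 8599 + 8840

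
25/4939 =25/4939 = 0.01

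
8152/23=8152/23 = 354.43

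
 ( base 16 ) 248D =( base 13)434A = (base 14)35a5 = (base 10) 9357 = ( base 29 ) B3J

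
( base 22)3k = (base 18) 4e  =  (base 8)126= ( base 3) 10012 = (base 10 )86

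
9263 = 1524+7739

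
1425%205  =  195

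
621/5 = 124 + 1/5 = 124.20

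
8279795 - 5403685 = 2876110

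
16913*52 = 879476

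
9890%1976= 10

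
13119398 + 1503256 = 14622654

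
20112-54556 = -34444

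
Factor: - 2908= - 2^2*727^1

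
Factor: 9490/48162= 3^ ( - 1) * 5^1*13^1*23^ ( - 1) * 73^1*349^( - 1) = 4745/24081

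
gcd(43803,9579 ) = 93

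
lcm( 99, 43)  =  4257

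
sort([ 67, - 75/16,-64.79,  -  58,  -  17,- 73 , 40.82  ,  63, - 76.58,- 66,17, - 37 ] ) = [ - 76.58, - 73, - 66, - 64.79,  -  58, -37,-17,- 75/16,17, 40.82,63,67]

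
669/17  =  669/17=39.35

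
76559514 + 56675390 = 133234904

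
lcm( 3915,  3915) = 3915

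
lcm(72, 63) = 504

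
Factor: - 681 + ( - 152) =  - 7^2 * 17^1 = -833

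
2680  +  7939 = 10619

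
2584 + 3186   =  5770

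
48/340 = 12/85 = 0.14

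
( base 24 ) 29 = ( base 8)71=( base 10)57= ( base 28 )21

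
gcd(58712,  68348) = 4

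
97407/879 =32469/293 = 110.82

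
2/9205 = 2/9205=0.00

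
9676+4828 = 14504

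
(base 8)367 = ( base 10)247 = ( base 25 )9M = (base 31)7u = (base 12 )187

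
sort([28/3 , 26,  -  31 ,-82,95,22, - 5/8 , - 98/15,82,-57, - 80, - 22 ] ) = [ - 82, - 80, - 57, - 31, - 22, - 98/15, - 5/8, 28/3, 22,26, 82, 95 ]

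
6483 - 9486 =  - 3003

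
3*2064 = 6192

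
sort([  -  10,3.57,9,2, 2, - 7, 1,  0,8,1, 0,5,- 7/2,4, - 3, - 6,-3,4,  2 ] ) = [ - 10,-7, - 6, - 7/2,-3, - 3,0,0,1 , 1,2,2 , 2,3.57 , 4,  4, 5 , 8, 9 ]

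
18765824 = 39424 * 476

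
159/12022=159/12022= 0.01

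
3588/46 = 78 = 78.00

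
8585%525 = 185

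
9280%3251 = 2778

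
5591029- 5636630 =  - 45601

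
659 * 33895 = 22336805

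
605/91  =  6+ 59/91 = 6.65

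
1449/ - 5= - 1449/5=- 289.80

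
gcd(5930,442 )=2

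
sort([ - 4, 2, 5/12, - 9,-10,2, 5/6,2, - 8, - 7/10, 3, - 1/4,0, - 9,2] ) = [-10, - 9,-9, - 8, - 4, - 7/10, - 1/4,0, 5/12 , 5/6, 2, 2,2,2,3] 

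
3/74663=3/74663 = 0.00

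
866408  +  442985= 1309393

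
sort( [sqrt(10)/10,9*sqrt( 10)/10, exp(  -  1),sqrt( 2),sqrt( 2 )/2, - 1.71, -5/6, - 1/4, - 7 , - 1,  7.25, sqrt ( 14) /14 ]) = [ - 7, - 1.71, - 1, - 5/6,-1/4, sqrt (14 ) /14,sqrt( 10)/10, exp( - 1), sqrt( 2)/2, sqrt( 2),9*sqrt( 10)/10,  7.25]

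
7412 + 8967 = 16379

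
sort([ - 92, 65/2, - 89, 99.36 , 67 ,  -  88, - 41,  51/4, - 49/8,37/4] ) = [ - 92, - 89,-88, - 41, - 49/8,  37/4,51/4,65/2, 67,99.36]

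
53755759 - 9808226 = 43947533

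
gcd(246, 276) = 6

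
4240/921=4240/921 = 4.60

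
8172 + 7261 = 15433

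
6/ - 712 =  - 3/356 = - 0.01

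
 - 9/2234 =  - 1 + 2225/2234 =- 0.00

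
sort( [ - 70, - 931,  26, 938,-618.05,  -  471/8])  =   [ - 931, - 618.05,-70 , - 471/8 , 26, 938]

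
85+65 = 150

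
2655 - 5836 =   -  3181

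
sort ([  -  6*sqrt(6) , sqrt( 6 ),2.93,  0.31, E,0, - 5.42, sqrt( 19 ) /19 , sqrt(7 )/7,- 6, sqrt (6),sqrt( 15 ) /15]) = [ - 6*sqrt(6 ),  -  6, - 5.42, 0,sqrt( 19 ) /19, sqrt( 15)/15,0.31,sqrt(7)/7, sqrt(6), sqrt(6 ), E,  2.93] 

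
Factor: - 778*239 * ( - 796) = 148009832 = 2^3* 199^1*239^1*389^1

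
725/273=2+ 179/273 = 2.66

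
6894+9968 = 16862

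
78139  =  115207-37068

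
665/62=665/62 =10.73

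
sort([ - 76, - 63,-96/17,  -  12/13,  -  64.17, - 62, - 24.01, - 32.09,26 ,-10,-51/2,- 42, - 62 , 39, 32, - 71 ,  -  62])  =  [ - 76, - 71, -64.17, - 63 , - 62, - 62,  -  62 , - 42, - 32.09, - 51/2, - 24.01, - 10, - 96/17,-12/13 , 26, 32,39 ] 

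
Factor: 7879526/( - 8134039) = -2^1 * 89^1*44267^1*8134039^(  -  1 )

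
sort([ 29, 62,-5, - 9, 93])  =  [ - 9, - 5, 29, 62, 93]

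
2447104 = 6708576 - 4261472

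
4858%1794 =1270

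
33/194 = 33/194=0.17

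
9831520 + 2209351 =12040871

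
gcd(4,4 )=4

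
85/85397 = 85/85397 = 0.00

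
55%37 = 18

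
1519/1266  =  1519/1266 =1.20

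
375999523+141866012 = 517865535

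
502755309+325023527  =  827778836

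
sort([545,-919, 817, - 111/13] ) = [ - 919, - 111/13,545,817]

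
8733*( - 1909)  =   - 16671297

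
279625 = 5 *55925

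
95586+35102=130688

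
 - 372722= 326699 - 699421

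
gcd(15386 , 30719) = 1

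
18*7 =126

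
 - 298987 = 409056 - 708043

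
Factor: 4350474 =2^1*3^2*101^1 * 2393^1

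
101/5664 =101/5664 = 0.02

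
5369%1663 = 380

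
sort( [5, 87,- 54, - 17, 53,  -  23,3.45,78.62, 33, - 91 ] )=[ - 91, - 54, - 23,-17,3.45,5,33, 53,  78.62, 87 ]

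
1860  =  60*31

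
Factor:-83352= - 2^3 * 3^1*23^1*151^1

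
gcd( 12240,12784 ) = 272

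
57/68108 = 57/68108  =  0.00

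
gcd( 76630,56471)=1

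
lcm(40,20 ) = 40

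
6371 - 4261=2110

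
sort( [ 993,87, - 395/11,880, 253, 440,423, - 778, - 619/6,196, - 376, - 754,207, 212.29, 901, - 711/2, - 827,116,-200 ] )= [ - 827, - 778, - 754 , - 376, - 711/2, - 200, - 619/6, - 395/11 , 87, 116,196,207  ,  212.29,253,  423,440,880,901,993 ]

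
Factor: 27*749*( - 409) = - 3^3*7^1*107^1*409^1 = - 8271207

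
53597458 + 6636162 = 60233620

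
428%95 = 48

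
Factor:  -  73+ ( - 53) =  - 2^1*3^2*7^1 = - 126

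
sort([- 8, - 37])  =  [ - 37, - 8]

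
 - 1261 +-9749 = - 11010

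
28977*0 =0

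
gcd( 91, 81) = 1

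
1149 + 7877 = 9026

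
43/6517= 43/6517   =  0.01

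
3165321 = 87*36383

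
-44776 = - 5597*8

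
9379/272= 9379/272 = 34.48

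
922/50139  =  922/50139 = 0.02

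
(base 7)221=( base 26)49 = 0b1110001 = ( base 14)81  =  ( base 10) 113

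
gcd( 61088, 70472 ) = 184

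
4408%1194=826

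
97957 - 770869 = -672912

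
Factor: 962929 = 11^1*87539^1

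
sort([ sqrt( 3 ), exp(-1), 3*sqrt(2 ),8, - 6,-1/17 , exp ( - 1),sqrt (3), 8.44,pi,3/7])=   [-6,-1/17,exp ( - 1 ),exp ( - 1 ),  3/7,sqrt( 3 ) , sqrt(3 ), pi,3 * sqrt ( 2), 8,8.44 ]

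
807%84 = 51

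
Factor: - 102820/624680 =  - 53/322  =  - 2^ ( - 1 )*7^( - 1 )*23^( - 1) * 53^1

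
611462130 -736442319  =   - 124980189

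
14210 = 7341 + 6869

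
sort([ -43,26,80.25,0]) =[  -  43,0,26,80.25] 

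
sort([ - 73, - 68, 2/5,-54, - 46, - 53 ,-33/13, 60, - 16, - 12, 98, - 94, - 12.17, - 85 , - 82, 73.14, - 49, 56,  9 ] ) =[ - 94, - 85,  -  82,-73 ,-68, - 54, - 53,-49,-46,  -  16 , - 12.17 , - 12,  -  33/13, 2/5, 9,  56, 60,  73.14, 98]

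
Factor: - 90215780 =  - 2^2 *5^1*4510789^1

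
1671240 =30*55708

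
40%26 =14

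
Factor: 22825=5^2*11^1*83^1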